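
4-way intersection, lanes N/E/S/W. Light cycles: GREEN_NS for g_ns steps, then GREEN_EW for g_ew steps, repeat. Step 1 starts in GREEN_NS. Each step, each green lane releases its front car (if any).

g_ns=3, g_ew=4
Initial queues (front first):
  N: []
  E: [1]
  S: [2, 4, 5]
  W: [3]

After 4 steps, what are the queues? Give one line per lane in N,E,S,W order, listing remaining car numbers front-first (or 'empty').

Step 1 [NS]: N:empty,E:wait,S:car2-GO,W:wait | queues: N=0 E=1 S=2 W=1
Step 2 [NS]: N:empty,E:wait,S:car4-GO,W:wait | queues: N=0 E=1 S=1 W=1
Step 3 [NS]: N:empty,E:wait,S:car5-GO,W:wait | queues: N=0 E=1 S=0 W=1
Step 4 [EW]: N:wait,E:car1-GO,S:wait,W:car3-GO | queues: N=0 E=0 S=0 W=0

N: empty
E: empty
S: empty
W: empty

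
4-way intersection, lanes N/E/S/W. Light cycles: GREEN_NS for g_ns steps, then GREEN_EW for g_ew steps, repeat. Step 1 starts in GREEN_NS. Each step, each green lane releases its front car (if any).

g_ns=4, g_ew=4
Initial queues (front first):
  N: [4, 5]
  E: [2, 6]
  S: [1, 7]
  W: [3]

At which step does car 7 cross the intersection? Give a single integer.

Step 1 [NS]: N:car4-GO,E:wait,S:car1-GO,W:wait | queues: N=1 E=2 S=1 W=1
Step 2 [NS]: N:car5-GO,E:wait,S:car7-GO,W:wait | queues: N=0 E=2 S=0 W=1
Step 3 [NS]: N:empty,E:wait,S:empty,W:wait | queues: N=0 E=2 S=0 W=1
Step 4 [NS]: N:empty,E:wait,S:empty,W:wait | queues: N=0 E=2 S=0 W=1
Step 5 [EW]: N:wait,E:car2-GO,S:wait,W:car3-GO | queues: N=0 E=1 S=0 W=0
Step 6 [EW]: N:wait,E:car6-GO,S:wait,W:empty | queues: N=0 E=0 S=0 W=0
Car 7 crosses at step 2

2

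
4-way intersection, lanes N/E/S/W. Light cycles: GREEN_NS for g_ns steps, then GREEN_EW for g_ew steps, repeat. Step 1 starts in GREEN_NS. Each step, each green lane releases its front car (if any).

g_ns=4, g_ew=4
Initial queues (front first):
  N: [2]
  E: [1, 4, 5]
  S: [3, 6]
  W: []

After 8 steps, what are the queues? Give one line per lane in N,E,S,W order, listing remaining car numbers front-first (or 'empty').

Step 1 [NS]: N:car2-GO,E:wait,S:car3-GO,W:wait | queues: N=0 E=3 S=1 W=0
Step 2 [NS]: N:empty,E:wait,S:car6-GO,W:wait | queues: N=0 E=3 S=0 W=0
Step 3 [NS]: N:empty,E:wait,S:empty,W:wait | queues: N=0 E=3 S=0 W=0
Step 4 [NS]: N:empty,E:wait,S:empty,W:wait | queues: N=0 E=3 S=0 W=0
Step 5 [EW]: N:wait,E:car1-GO,S:wait,W:empty | queues: N=0 E=2 S=0 W=0
Step 6 [EW]: N:wait,E:car4-GO,S:wait,W:empty | queues: N=0 E=1 S=0 W=0
Step 7 [EW]: N:wait,E:car5-GO,S:wait,W:empty | queues: N=0 E=0 S=0 W=0

N: empty
E: empty
S: empty
W: empty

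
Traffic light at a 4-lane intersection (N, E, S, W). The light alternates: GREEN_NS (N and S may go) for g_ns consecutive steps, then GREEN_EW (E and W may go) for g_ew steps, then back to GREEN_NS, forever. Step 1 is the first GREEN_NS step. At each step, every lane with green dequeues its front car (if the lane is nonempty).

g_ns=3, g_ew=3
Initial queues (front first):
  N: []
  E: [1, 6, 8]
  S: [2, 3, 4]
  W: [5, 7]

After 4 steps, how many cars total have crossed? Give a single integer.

Step 1 [NS]: N:empty,E:wait,S:car2-GO,W:wait | queues: N=0 E=3 S=2 W=2
Step 2 [NS]: N:empty,E:wait,S:car3-GO,W:wait | queues: N=0 E=3 S=1 W=2
Step 3 [NS]: N:empty,E:wait,S:car4-GO,W:wait | queues: N=0 E=3 S=0 W=2
Step 4 [EW]: N:wait,E:car1-GO,S:wait,W:car5-GO | queues: N=0 E=2 S=0 W=1
Cars crossed by step 4: 5

Answer: 5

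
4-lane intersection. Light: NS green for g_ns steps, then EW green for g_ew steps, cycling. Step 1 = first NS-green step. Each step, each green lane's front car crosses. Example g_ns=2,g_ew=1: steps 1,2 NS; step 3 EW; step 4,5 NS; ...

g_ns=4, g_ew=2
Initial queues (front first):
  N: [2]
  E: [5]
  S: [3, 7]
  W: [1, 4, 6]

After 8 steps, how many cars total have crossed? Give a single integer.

Answer: 6

Derivation:
Step 1 [NS]: N:car2-GO,E:wait,S:car3-GO,W:wait | queues: N=0 E=1 S=1 W=3
Step 2 [NS]: N:empty,E:wait,S:car7-GO,W:wait | queues: N=0 E=1 S=0 W=3
Step 3 [NS]: N:empty,E:wait,S:empty,W:wait | queues: N=0 E=1 S=0 W=3
Step 4 [NS]: N:empty,E:wait,S:empty,W:wait | queues: N=0 E=1 S=0 W=3
Step 5 [EW]: N:wait,E:car5-GO,S:wait,W:car1-GO | queues: N=0 E=0 S=0 W=2
Step 6 [EW]: N:wait,E:empty,S:wait,W:car4-GO | queues: N=0 E=0 S=0 W=1
Step 7 [NS]: N:empty,E:wait,S:empty,W:wait | queues: N=0 E=0 S=0 W=1
Step 8 [NS]: N:empty,E:wait,S:empty,W:wait | queues: N=0 E=0 S=0 W=1
Cars crossed by step 8: 6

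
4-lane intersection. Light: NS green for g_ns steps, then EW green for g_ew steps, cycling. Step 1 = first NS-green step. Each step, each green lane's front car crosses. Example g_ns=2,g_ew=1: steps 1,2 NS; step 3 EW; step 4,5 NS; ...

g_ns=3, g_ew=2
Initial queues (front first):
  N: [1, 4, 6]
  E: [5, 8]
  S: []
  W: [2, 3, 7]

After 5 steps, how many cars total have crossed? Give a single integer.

Step 1 [NS]: N:car1-GO,E:wait,S:empty,W:wait | queues: N=2 E=2 S=0 W=3
Step 2 [NS]: N:car4-GO,E:wait,S:empty,W:wait | queues: N=1 E=2 S=0 W=3
Step 3 [NS]: N:car6-GO,E:wait,S:empty,W:wait | queues: N=0 E=2 S=0 W=3
Step 4 [EW]: N:wait,E:car5-GO,S:wait,W:car2-GO | queues: N=0 E=1 S=0 W=2
Step 5 [EW]: N:wait,E:car8-GO,S:wait,W:car3-GO | queues: N=0 E=0 S=0 W=1
Cars crossed by step 5: 7

Answer: 7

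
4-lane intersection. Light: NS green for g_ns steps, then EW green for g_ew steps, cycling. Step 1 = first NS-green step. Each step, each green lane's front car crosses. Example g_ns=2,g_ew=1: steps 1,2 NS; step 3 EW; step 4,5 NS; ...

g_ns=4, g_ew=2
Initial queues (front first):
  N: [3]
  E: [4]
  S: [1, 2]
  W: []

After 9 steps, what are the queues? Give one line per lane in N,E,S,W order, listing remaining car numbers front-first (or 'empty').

Step 1 [NS]: N:car3-GO,E:wait,S:car1-GO,W:wait | queues: N=0 E=1 S=1 W=0
Step 2 [NS]: N:empty,E:wait,S:car2-GO,W:wait | queues: N=0 E=1 S=0 W=0
Step 3 [NS]: N:empty,E:wait,S:empty,W:wait | queues: N=0 E=1 S=0 W=0
Step 4 [NS]: N:empty,E:wait,S:empty,W:wait | queues: N=0 E=1 S=0 W=0
Step 5 [EW]: N:wait,E:car4-GO,S:wait,W:empty | queues: N=0 E=0 S=0 W=0

N: empty
E: empty
S: empty
W: empty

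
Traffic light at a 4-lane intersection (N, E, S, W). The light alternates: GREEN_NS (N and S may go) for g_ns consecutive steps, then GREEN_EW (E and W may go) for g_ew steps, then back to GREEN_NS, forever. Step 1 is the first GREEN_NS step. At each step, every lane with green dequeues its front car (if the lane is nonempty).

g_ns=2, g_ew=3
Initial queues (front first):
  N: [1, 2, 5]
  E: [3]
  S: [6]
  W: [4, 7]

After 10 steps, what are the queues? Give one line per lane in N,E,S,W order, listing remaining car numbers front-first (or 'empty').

Step 1 [NS]: N:car1-GO,E:wait,S:car6-GO,W:wait | queues: N=2 E=1 S=0 W=2
Step 2 [NS]: N:car2-GO,E:wait,S:empty,W:wait | queues: N=1 E=1 S=0 W=2
Step 3 [EW]: N:wait,E:car3-GO,S:wait,W:car4-GO | queues: N=1 E=0 S=0 W=1
Step 4 [EW]: N:wait,E:empty,S:wait,W:car7-GO | queues: N=1 E=0 S=0 W=0
Step 5 [EW]: N:wait,E:empty,S:wait,W:empty | queues: N=1 E=0 S=0 W=0
Step 6 [NS]: N:car5-GO,E:wait,S:empty,W:wait | queues: N=0 E=0 S=0 W=0

N: empty
E: empty
S: empty
W: empty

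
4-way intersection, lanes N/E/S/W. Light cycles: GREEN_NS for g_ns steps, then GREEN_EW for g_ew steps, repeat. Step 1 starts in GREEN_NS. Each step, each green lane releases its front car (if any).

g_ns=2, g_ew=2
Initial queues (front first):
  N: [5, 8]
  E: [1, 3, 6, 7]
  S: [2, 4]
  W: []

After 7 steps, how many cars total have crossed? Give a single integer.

Step 1 [NS]: N:car5-GO,E:wait,S:car2-GO,W:wait | queues: N=1 E=4 S=1 W=0
Step 2 [NS]: N:car8-GO,E:wait,S:car4-GO,W:wait | queues: N=0 E=4 S=0 W=0
Step 3 [EW]: N:wait,E:car1-GO,S:wait,W:empty | queues: N=0 E=3 S=0 W=0
Step 4 [EW]: N:wait,E:car3-GO,S:wait,W:empty | queues: N=0 E=2 S=0 W=0
Step 5 [NS]: N:empty,E:wait,S:empty,W:wait | queues: N=0 E=2 S=0 W=0
Step 6 [NS]: N:empty,E:wait,S:empty,W:wait | queues: N=0 E=2 S=0 W=0
Step 7 [EW]: N:wait,E:car6-GO,S:wait,W:empty | queues: N=0 E=1 S=0 W=0
Cars crossed by step 7: 7

Answer: 7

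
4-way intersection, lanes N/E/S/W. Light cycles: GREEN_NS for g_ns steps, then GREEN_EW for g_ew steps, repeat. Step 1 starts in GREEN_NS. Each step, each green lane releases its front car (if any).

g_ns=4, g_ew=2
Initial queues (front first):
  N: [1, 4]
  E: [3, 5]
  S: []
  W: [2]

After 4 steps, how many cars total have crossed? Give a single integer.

Step 1 [NS]: N:car1-GO,E:wait,S:empty,W:wait | queues: N=1 E=2 S=0 W=1
Step 2 [NS]: N:car4-GO,E:wait,S:empty,W:wait | queues: N=0 E=2 S=0 W=1
Step 3 [NS]: N:empty,E:wait,S:empty,W:wait | queues: N=0 E=2 S=0 W=1
Step 4 [NS]: N:empty,E:wait,S:empty,W:wait | queues: N=0 E=2 S=0 W=1
Cars crossed by step 4: 2

Answer: 2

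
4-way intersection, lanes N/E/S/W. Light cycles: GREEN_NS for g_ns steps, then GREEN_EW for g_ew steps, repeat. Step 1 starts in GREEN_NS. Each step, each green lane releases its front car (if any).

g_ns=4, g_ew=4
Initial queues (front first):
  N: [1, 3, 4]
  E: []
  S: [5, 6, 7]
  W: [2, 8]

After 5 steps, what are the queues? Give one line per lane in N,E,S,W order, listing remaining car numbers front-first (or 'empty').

Step 1 [NS]: N:car1-GO,E:wait,S:car5-GO,W:wait | queues: N=2 E=0 S=2 W=2
Step 2 [NS]: N:car3-GO,E:wait,S:car6-GO,W:wait | queues: N=1 E=0 S=1 W=2
Step 3 [NS]: N:car4-GO,E:wait,S:car7-GO,W:wait | queues: N=0 E=0 S=0 W=2
Step 4 [NS]: N:empty,E:wait,S:empty,W:wait | queues: N=0 E=0 S=0 W=2
Step 5 [EW]: N:wait,E:empty,S:wait,W:car2-GO | queues: N=0 E=0 S=0 W=1

N: empty
E: empty
S: empty
W: 8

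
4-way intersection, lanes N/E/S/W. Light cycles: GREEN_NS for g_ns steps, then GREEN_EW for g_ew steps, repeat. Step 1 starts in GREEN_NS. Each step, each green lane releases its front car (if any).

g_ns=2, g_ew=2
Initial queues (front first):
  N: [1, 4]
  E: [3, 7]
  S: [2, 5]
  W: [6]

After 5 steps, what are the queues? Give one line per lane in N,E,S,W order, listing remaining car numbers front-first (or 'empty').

Step 1 [NS]: N:car1-GO,E:wait,S:car2-GO,W:wait | queues: N=1 E=2 S=1 W=1
Step 2 [NS]: N:car4-GO,E:wait,S:car5-GO,W:wait | queues: N=0 E=2 S=0 W=1
Step 3 [EW]: N:wait,E:car3-GO,S:wait,W:car6-GO | queues: N=0 E=1 S=0 W=0
Step 4 [EW]: N:wait,E:car7-GO,S:wait,W:empty | queues: N=0 E=0 S=0 W=0

N: empty
E: empty
S: empty
W: empty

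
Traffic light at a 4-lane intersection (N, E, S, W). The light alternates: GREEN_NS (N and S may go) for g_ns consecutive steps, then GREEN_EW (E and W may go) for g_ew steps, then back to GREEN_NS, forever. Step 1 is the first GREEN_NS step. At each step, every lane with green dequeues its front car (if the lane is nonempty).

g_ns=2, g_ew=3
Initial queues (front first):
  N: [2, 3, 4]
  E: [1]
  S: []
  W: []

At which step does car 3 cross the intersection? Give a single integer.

Step 1 [NS]: N:car2-GO,E:wait,S:empty,W:wait | queues: N=2 E=1 S=0 W=0
Step 2 [NS]: N:car3-GO,E:wait,S:empty,W:wait | queues: N=1 E=1 S=0 W=0
Step 3 [EW]: N:wait,E:car1-GO,S:wait,W:empty | queues: N=1 E=0 S=0 W=0
Step 4 [EW]: N:wait,E:empty,S:wait,W:empty | queues: N=1 E=0 S=0 W=0
Step 5 [EW]: N:wait,E:empty,S:wait,W:empty | queues: N=1 E=0 S=0 W=0
Step 6 [NS]: N:car4-GO,E:wait,S:empty,W:wait | queues: N=0 E=0 S=0 W=0
Car 3 crosses at step 2

2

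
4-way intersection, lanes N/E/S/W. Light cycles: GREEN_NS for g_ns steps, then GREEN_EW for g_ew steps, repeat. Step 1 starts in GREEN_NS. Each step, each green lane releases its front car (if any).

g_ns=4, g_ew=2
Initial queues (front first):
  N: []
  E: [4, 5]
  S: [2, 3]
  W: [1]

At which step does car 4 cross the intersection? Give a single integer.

Step 1 [NS]: N:empty,E:wait,S:car2-GO,W:wait | queues: N=0 E=2 S=1 W=1
Step 2 [NS]: N:empty,E:wait,S:car3-GO,W:wait | queues: N=0 E=2 S=0 W=1
Step 3 [NS]: N:empty,E:wait,S:empty,W:wait | queues: N=0 E=2 S=0 W=1
Step 4 [NS]: N:empty,E:wait,S:empty,W:wait | queues: N=0 E=2 S=0 W=1
Step 5 [EW]: N:wait,E:car4-GO,S:wait,W:car1-GO | queues: N=0 E=1 S=0 W=0
Step 6 [EW]: N:wait,E:car5-GO,S:wait,W:empty | queues: N=0 E=0 S=0 W=0
Car 4 crosses at step 5

5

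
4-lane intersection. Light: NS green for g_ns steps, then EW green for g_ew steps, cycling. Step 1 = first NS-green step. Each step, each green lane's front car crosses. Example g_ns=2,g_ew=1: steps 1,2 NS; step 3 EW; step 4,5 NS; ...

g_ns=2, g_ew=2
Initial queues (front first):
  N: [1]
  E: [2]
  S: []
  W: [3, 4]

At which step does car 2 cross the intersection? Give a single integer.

Step 1 [NS]: N:car1-GO,E:wait,S:empty,W:wait | queues: N=0 E=1 S=0 W=2
Step 2 [NS]: N:empty,E:wait,S:empty,W:wait | queues: N=0 E=1 S=0 W=2
Step 3 [EW]: N:wait,E:car2-GO,S:wait,W:car3-GO | queues: N=0 E=0 S=0 W=1
Step 4 [EW]: N:wait,E:empty,S:wait,W:car4-GO | queues: N=0 E=0 S=0 W=0
Car 2 crosses at step 3

3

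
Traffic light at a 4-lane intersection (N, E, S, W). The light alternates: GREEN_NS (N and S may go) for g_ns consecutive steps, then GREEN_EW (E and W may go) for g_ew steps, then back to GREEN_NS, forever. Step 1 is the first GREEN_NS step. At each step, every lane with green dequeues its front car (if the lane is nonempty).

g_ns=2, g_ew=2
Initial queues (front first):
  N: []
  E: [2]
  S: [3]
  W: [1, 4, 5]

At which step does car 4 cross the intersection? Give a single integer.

Step 1 [NS]: N:empty,E:wait,S:car3-GO,W:wait | queues: N=0 E=1 S=0 W=3
Step 2 [NS]: N:empty,E:wait,S:empty,W:wait | queues: N=0 E=1 S=0 W=3
Step 3 [EW]: N:wait,E:car2-GO,S:wait,W:car1-GO | queues: N=0 E=0 S=0 W=2
Step 4 [EW]: N:wait,E:empty,S:wait,W:car4-GO | queues: N=0 E=0 S=0 W=1
Step 5 [NS]: N:empty,E:wait,S:empty,W:wait | queues: N=0 E=0 S=0 W=1
Step 6 [NS]: N:empty,E:wait,S:empty,W:wait | queues: N=0 E=0 S=0 W=1
Step 7 [EW]: N:wait,E:empty,S:wait,W:car5-GO | queues: N=0 E=0 S=0 W=0
Car 4 crosses at step 4

4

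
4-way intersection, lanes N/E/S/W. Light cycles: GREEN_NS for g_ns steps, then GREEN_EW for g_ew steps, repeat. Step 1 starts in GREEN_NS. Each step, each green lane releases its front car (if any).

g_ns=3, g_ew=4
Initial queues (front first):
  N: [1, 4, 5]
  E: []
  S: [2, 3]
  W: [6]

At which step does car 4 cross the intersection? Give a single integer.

Step 1 [NS]: N:car1-GO,E:wait,S:car2-GO,W:wait | queues: N=2 E=0 S=1 W=1
Step 2 [NS]: N:car4-GO,E:wait,S:car3-GO,W:wait | queues: N=1 E=0 S=0 W=1
Step 3 [NS]: N:car5-GO,E:wait,S:empty,W:wait | queues: N=0 E=0 S=0 W=1
Step 4 [EW]: N:wait,E:empty,S:wait,W:car6-GO | queues: N=0 E=0 S=0 W=0
Car 4 crosses at step 2

2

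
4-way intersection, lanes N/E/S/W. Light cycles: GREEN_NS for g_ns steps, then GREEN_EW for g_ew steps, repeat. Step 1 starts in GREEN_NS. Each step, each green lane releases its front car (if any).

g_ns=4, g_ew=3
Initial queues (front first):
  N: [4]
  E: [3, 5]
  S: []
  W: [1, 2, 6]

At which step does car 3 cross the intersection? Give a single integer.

Step 1 [NS]: N:car4-GO,E:wait,S:empty,W:wait | queues: N=0 E=2 S=0 W=3
Step 2 [NS]: N:empty,E:wait,S:empty,W:wait | queues: N=0 E=2 S=0 W=3
Step 3 [NS]: N:empty,E:wait,S:empty,W:wait | queues: N=0 E=2 S=0 W=3
Step 4 [NS]: N:empty,E:wait,S:empty,W:wait | queues: N=0 E=2 S=0 W=3
Step 5 [EW]: N:wait,E:car3-GO,S:wait,W:car1-GO | queues: N=0 E=1 S=0 W=2
Step 6 [EW]: N:wait,E:car5-GO,S:wait,W:car2-GO | queues: N=0 E=0 S=0 W=1
Step 7 [EW]: N:wait,E:empty,S:wait,W:car6-GO | queues: N=0 E=0 S=0 W=0
Car 3 crosses at step 5

5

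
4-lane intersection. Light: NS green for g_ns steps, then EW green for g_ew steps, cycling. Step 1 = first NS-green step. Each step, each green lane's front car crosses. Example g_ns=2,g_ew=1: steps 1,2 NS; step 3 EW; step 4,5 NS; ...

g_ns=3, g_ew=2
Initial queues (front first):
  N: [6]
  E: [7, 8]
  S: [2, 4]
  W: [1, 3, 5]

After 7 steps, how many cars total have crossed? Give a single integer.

Step 1 [NS]: N:car6-GO,E:wait,S:car2-GO,W:wait | queues: N=0 E=2 S=1 W=3
Step 2 [NS]: N:empty,E:wait,S:car4-GO,W:wait | queues: N=0 E=2 S=0 W=3
Step 3 [NS]: N:empty,E:wait,S:empty,W:wait | queues: N=0 E=2 S=0 W=3
Step 4 [EW]: N:wait,E:car7-GO,S:wait,W:car1-GO | queues: N=0 E=1 S=0 W=2
Step 5 [EW]: N:wait,E:car8-GO,S:wait,W:car3-GO | queues: N=0 E=0 S=0 W=1
Step 6 [NS]: N:empty,E:wait,S:empty,W:wait | queues: N=0 E=0 S=0 W=1
Step 7 [NS]: N:empty,E:wait,S:empty,W:wait | queues: N=0 E=0 S=0 W=1
Cars crossed by step 7: 7

Answer: 7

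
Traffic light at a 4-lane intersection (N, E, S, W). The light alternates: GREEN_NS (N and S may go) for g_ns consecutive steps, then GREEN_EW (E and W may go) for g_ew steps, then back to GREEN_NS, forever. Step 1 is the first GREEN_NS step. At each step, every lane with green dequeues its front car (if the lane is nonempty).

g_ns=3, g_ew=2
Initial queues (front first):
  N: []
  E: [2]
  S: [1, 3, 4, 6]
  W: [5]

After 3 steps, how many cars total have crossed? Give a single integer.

Step 1 [NS]: N:empty,E:wait,S:car1-GO,W:wait | queues: N=0 E=1 S=3 W=1
Step 2 [NS]: N:empty,E:wait,S:car3-GO,W:wait | queues: N=0 E=1 S=2 W=1
Step 3 [NS]: N:empty,E:wait,S:car4-GO,W:wait | queues: N=0 E=1 S=1 W=1
Cars crossed by step 3: 3

Answer: 3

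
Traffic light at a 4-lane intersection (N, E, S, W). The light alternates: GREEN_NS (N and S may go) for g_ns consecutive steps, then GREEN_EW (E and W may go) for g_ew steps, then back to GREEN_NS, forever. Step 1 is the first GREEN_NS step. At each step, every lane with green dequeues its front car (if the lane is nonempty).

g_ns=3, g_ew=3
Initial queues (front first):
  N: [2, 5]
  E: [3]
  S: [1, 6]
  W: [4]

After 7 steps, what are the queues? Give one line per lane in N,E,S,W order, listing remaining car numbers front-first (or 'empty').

Step 1 [NS]: N:car2-GO,E:wait,S:car1-GO,W:wait | queues: N=1 E=1 S=1 W=1
Step 2 [NS]: N:car5-GO,E:wait,S:car6-GO,W:wait | queues: N=0 E=1 S=0 W=1
Step 3 [NS]: N:empty,E:wait,S:empty,W:wait | queues: N=0 E=1 S=0 W=1
Step 4 [EW]: N:wait,E:car3-GO,S:wait,W:car4-GO | queues: N=0 E=0 S=0 W=0

N: empty
E: empty
S: empty
W: empty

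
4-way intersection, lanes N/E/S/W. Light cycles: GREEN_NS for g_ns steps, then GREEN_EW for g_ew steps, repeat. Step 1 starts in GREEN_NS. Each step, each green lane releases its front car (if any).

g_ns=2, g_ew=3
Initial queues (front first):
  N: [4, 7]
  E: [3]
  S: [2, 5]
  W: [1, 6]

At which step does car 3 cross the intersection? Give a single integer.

Step 1 [NS]: N:car4-GO,E:wait,S:car2-GO,W:wait | queues: N=1 E=1 S=1 W=2
Step 2 [NS]: N:car7-GO,E:wait,S:car5-GO,W:wait | queues: N=0 E=1 S=0 W=2
Step 3 [EW]: N:wait,E:car3-GO,S:wait,W:car1-GO | queues: N=0 E=0 S=0 W=1
Step 4 [EW]: N:wait,E:empty,S:wait,W:car6-GO | queues: N=0 E=0 S=0 W=0
Car 3 crosses at step 3

3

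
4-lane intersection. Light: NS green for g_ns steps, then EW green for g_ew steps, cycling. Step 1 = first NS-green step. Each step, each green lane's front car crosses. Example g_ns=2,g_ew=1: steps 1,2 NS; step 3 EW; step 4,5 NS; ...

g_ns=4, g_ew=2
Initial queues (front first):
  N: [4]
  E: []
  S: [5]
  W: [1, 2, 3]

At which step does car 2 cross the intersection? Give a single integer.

Step 1 [NS]: N:car4-GO,E:wait,S:car5-GO,W:wait | queues: N=0 E=0 S=0 W=3
Step 2 [NS]: N:empty,E:wait,S:empty,W:wait | queues: N=0 E=0 S=0 W=3
Step 3 [NS]: N:empty,E:wait,S:empty,W:wait | queues: N=0 E=0 S=0 W=3
Step 4 [NS]: N:empty,E:wait,S:empty,W:wait | queues: N=0 E=0 S=0 W=3
Step 5 [EW]: N:wait,E:empty,S:wait,W:car1-GO | queues: N=0 E=0 S=0 W=2
Step 6 [EW]: N:wait,E:empty,S:wait,W:car2-GO | queues: N=0 E=0 S=0 W=1
Step 7 [NS]: N:empty,E:wait,S:empty,W:wait | queues: N=0 E=0 S=0 W=1
Step 8 [NS]: N:empty,E:wait,S:empty,W:wait | queues: N=0 E=0 S=0 W=1
Step 9 [NS]: N:empty,E:wait,S:empty,W:wait | queues: N=0 E=0 S=0 W=1
Step 10 [NS]: N:empty,E:wait,S:empty,W:wait | queues: N=0 E=0 S=0 W=1
Step 11 [EW]: N:wait,E:empty,S:wait,W:car3-GO | queues: N=0 E=0 S=0 W=0
Car 2 crosses at step 6

6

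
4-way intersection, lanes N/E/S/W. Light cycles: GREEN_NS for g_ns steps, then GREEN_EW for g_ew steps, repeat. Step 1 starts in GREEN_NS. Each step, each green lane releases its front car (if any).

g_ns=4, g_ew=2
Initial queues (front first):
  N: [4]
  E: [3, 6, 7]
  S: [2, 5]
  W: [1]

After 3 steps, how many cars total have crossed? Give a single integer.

Answer: 3

Derivation:
Step 1 [NS]: N:car4-GO,E:wait,S:car2-GO,W:wait | queues: N=0 E=3 S=1 W=1
Step 2 [NS]: N:empty,E:wait,S:car5-GO,W:wait | queues: N=0 E=3 S=0 W=1
Step 3 [NS]: N:empty,E:wait,S:empty,W:wait | queues: N=0 E=3 S=0 W=1
Cars crossed by step 3: 3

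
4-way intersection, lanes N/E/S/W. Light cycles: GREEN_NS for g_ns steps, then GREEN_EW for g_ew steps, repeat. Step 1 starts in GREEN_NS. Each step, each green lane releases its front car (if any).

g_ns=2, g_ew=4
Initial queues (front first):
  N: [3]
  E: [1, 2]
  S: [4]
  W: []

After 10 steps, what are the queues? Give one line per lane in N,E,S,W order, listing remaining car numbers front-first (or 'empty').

Step 1 [NS]: N:car3-GO,E:wait,S:car4-GO,W:wait | queues: N=0 E=2 S=0 W=0
Step 2 [NS]: N:empty,E:wait,S:empty,W:wait | queues: N=0 E=2 S=0 W=0
Step 3 [EW]: N:wait,E:car1-GO,S:wait,W:empty | queues: N=0 E=1 S=0 W=0
Step 4 [EW]: N:wait,E:car2-GO,S:wait,W:empty | queues: N=0 E=0 S=0 W=0

N: empty
E: empty
S: empty
W: empty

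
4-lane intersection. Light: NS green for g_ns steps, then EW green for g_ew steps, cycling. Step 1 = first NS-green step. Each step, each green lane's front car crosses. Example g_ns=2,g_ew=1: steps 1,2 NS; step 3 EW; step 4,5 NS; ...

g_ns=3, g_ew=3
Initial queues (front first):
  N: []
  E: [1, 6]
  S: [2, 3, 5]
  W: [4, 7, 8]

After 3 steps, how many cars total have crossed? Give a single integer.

Step 1 [NS]: N:empty,E:wait,S:car2-GO,W:wait | queues: N=0 E=2 S=2 W=3
Step 2 [NS]: N:empty,E:wait,S:car3-GO,W:wait | queues: N=0 E=2 S=1 W=3
Step 3 [NS]: N:empty,E:wait,S:car5-GO,W:wait | queues: N=0 E=2 S=0 W=3
Cars crossed by step 3: 3

Answer: 3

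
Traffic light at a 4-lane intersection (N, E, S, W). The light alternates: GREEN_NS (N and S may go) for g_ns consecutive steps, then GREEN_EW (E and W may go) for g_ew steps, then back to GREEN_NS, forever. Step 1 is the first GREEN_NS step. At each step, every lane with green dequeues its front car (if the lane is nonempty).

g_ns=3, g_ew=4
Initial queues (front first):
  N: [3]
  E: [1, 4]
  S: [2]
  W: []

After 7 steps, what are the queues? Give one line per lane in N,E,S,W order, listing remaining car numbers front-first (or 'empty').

Step 1 [NS]: N:car3-GO,E:wait,S:car2-GO,W:wait | queues: N=0 E=2 S=0 W=0
Step 2 [NS]: N:empty,E:wait,S:empty,W:wait | queues: N=0 E=2 S=0 W=0
Step 3 [NS]: N:empty,E:wait,S:empty,W:wait | queues: N=0 E=2 S=0 W=0
Step 4 [EW]: N:wait,E:car1-GO,S:wait,W:empty | queues: N=0 E=1 S=0 W=0
Step 5 [EW]: N:wait,E:car4-GO,S:wait,W:empty | queues: N=0 E=0 S=0 W=0

N: empty
E: empty
S: empty
W: empty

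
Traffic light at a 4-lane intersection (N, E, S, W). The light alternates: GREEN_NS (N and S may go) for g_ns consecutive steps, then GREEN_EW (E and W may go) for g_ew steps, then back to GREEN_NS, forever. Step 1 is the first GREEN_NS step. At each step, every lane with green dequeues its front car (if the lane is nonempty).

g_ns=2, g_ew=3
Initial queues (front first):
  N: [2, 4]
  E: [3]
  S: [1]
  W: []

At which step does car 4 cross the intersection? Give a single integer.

Step 1 [NS]: N:car2-GO,E:wait,S:car1-GO,W:wait | queues: N=1 E=1 S=0 W=0
Step 2 [NS]: N:car4-GO,E:wait,S:empty,W:wait | queues: N=0 E=1 S=0 W=0
Step 3 [EW]: N:wait,E:car3-GO,S:wait,W:empty | queues: N=0 E=0 S=0 W=0
Car 4 crosses at step 2

2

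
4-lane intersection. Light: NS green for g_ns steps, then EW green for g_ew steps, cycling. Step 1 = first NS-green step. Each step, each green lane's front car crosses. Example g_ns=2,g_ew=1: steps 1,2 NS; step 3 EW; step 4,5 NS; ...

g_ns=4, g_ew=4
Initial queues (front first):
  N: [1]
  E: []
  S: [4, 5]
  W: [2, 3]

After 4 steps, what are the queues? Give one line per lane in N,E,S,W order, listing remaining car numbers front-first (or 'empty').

Step 1 [NS]: N:car1-GO,E:wait,S:car4-GO,W:wait | queues: N=0 E=0 S=1 W=2
Step 2 [NS]: N:empty,E:wait,S:car5-GO,W:wait | queues: N=0 E=0 S=0 W=2
Step 3 [NS]: N:empty,E:wait,S:empty,W:wait | queues: N=0 E=0 S=0 W=2
Step 4 [NS]: N:empty,E:wait,S:empty,W:wait | queues: N=0 E=0 S=0 W=2

N: empty
E: empty
S: empty
W: 2 3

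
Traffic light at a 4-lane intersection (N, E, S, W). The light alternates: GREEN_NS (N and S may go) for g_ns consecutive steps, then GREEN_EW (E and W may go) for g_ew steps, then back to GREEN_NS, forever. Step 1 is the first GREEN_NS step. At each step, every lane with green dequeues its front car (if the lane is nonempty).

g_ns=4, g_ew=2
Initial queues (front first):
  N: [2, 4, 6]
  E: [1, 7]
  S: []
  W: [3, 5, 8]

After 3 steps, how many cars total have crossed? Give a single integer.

Step 1 [NS]: N:car2-GO,E:wait,S:empty,W:wait | queues: N=2 E=2 S=0 W=3
Step 2 [NS]: N:car4-GO,E:wait,S:empty,W:wait | queues: N=1 E=2 S=0 W=3
Step 3 [NS]: N:car6-GO,E:wait,S:empty,W:wait | queues: N=0 E=2 S=0 W=3
Cars crossed by step 3: 3

Answer: 3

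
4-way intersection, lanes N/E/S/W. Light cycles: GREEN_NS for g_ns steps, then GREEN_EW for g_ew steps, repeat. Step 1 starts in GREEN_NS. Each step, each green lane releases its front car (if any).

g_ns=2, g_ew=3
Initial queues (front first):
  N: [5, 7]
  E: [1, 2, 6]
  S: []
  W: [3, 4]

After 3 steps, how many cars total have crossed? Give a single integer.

Answer: 4

Derivation:
Step 1 [NS]: N:car5-GO,E:wait,S:empty,W:wait | queues: N=1 E=3 S=0 W=2
Step 2 [NS]: N:car7-GO,E:wait,S:empty,W:wait | queues: N=0 E=3 S=0 W=2
Step 3 [EW]: N:wait,E:car1-GO,S:wait,W:car3-GO | queues: N=0 E=2 S=0 W=1
Cars crossed by step 3: 4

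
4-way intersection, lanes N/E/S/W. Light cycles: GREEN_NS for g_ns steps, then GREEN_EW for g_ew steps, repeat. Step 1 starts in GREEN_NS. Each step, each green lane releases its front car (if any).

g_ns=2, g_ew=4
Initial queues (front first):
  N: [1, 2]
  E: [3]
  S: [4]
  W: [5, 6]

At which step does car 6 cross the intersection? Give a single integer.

Step 1 [NS]: N:car1-GO,E:wait,S:car4-GO,W:wait | queues: N=1 E=1 S=0 W=2
Step 2 [NS]: N:car2-GO,E:wait,S:empty,W:wait | queues: N=0 E=1 S=0 W=2
Step 3 [EW]: N:wait,E:car3-GO,S:wait,W:car5-GO | queues: N=0 E=0 S=0 W=1
Step 4 [EW]: N:wait,E:empty,S:wait,W:car6-GO | queues: N=0 E=0 S=0 W=0
Car 6 crosses at step 4

4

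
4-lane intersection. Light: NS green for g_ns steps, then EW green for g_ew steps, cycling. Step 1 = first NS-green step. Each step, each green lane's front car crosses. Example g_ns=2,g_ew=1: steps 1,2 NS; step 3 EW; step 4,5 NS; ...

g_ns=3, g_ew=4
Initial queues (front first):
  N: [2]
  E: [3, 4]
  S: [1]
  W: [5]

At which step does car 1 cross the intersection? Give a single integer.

Step 1 [NS]: N:car2-GO,E:wait,S:car1-GO,W:wait | queues: N=0 E=2 S=0 W=1
Step 2 [NS]: N:empty,E:wait,S:empty,W:wait | queues: N=0 E=2 S=0 W=1
Step 3 [NS]: N:empty,E:wait,S:empty,W:wait | queues: N=0 E=2 S=0 W=1
Step 4 [EW]: N:wait,E:car3-GO,S:wait,W:car5-GO | queues: N=0 E=1 S=0 W=0
Step 5 [EW]: N:wait,E:car4-GO,S:wait,W:empty | queues: N=0 E=0 S=0 W=0
Car 1 crosses at step 1

1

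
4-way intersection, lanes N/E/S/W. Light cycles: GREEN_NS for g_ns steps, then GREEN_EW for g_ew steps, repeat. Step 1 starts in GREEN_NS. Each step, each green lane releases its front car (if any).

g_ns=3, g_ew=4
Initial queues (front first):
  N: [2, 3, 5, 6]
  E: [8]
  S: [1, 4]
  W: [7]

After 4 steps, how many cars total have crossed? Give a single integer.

Answer: 7

Derivation:
Step 1 [NS]: N:car2-GO,E:wait,S:car1-GO,W:wait | queues: N=3 E=1 S=1 W=1
Step 2 [NS]: N:car3-GO,E:wait,S:car4-GO,W:wait | queues: N=2 E=1 S=0 W=1
Step 3 [NS]: N:car5-GO,E:wait,S:empty,W:wait | queues: N=1 E=1 S=0 W=1
Step 4 [EW]: N:wait,E:car8-GO,S:wait,W:car7-GO | queues: N=1 E=0 S=0 W=0
Cars crossed by step 4: 7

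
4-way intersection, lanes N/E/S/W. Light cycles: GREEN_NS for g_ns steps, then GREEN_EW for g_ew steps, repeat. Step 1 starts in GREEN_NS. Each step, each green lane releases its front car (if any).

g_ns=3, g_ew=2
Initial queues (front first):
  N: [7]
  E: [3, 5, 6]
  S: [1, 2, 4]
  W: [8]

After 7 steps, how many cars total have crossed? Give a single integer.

Answer: 7

Derivation:
Step 1 [NS]: N:car7-GO,E:wait,S:car1-GO,W:wait | queues: N=0 E=3 S=2 W=1
Step 2 [NS]: N:empty,E:wait,S:car2-GO,W:wait | queues: N=0 E=3 S=1 W=1
Step 3 [NS]: N:empty,E:wait,S:car4-GO,W:wait | queues: N=0 E=3 S=0 W=1
Step 4 [EW]: N:wait,E:car3-GO,S:wait,W:car8-GO | queues: N=0 E=2 S=0 W=0
Step 5 [EW]: N:wait,E:car5-GO,S:wait,W:empty | queues: N=0 E=1 S=0 W=0
Step 6 [NS]: N:empty,E:wait,S:empty,W:wait | queues: N=0 E=1 S=0 W=0
Step 7 [NS]: N:empty,E:wait,S:empty,W:wait | queues: N=0 E=1 S=0 W=0
Cars crossed by step 7: 7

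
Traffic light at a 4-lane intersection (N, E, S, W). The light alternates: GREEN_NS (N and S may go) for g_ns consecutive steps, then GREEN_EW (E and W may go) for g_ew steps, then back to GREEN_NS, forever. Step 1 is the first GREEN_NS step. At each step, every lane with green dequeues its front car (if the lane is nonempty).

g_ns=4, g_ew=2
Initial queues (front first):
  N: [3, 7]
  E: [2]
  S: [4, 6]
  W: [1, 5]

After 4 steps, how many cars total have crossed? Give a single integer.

Answer: 4

Derivation:
Step 1 [NS]: N:car3-GO,E:wait,S:car4-GO,W:wait | queues: N=1 E=1 S=1 W=2
Step 2 [NS]: N:car7-GO,E:wait,S:car6-GO,W:wait | queues: N=0 E=1 S=0 W=2
Step 3 [NS]: N:empty,E:wait,S:empty,W:wait | queues: N=0 E=1 S=0 W=2
Step 4 [NS]: N:empty,E:wait,S:empty,W:wait | queues: N=0 E=1 S=0 W=2
Cars crossed by step 4: 4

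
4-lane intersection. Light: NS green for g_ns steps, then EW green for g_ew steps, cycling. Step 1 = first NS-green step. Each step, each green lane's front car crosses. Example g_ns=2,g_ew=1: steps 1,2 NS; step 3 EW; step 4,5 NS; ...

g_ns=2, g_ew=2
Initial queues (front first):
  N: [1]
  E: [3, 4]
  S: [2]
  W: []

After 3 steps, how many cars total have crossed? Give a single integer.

Answer: 3

Derivation:
Step 1 [NS]: N:car1-GO,E:wait,S:car2-GO,W:wait | queues: N=0 E=2 S=0 W=0
Step 2 [NS]: N:empty,E:wait,S:empty,W:wait | queues: N=0 E=2 S=0 W=0
Step 3 [EW]: N:wait,E:car3-GO,S:wait,W:empty | queues: N=0 E=1 S=0 W=0
Cars crossed by step 3: 3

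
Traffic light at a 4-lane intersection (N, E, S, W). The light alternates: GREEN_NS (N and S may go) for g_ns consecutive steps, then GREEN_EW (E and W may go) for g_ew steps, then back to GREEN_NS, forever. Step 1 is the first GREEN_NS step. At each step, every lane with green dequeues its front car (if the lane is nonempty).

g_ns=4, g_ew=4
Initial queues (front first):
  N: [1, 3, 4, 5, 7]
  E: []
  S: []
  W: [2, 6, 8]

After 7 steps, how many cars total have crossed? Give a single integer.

Step 1 [NS]: N:car1-GO,E:wait,S:empty,W:wait | queues: N=4 E=0 S=0 W=3
Step 2 [NS]: N:car3-GO,E:wait,S:empty,W:wait | queues: N=3 E=0 S=0 W=3
Step 3 [NS]: N:car4-GO,E:wait,S:empty,W:wait | queues: N=2 E=0 S=0 W=3
Step 4 [NS]: N:car5-GO,E:wait,S:empty,W:wait | queues: N=1 E=0 S=0 W=3
Step 5 [EW]: N:wait,E:empty,S:wait,W:car2-GO | queues: N=1 E=0 S=0 W=2
Step 6 [EW]: N:wait,E:empty,S:wait,W:car6-GO | queues: N=1 E=0 S=0 W=1
Step 7 [EW]: N:wait,E:empty,S:wait,W:car8-GO | queues: N=1 E=0 S=0 W=0
Cars crossed by step 7: 7

Answer: 7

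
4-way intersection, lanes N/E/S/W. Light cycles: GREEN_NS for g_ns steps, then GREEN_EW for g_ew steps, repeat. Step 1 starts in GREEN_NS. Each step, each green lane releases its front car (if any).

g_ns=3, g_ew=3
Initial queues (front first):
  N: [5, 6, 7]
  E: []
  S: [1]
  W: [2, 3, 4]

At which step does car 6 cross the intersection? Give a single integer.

Step 1 [NS]: N:car5-GO,E:wait,S:car1-GO,W:wait | queues: N=2 E=0 S=0 W=3
Step 2 [NS]: N:car6-GO,E:wait,S:empty,W:wait | queues: N=1 E=0 S=0 W=3
Step 3 [NS]: N:car7-GO,E:wait,S:empty,W:wait | queues: N=0 E=0 S=0 W=3
Step 4 [EW]: N:wait,E:empty,S:wait,W:car2-GO | queues: N=0 E=0 S=0 W=2
Step 5 [EW]: N:wait,E:empty,S:wait,W:car3-GO | queues: N=0 E=0 S=0 W=1
Step 6 [EW]: N:wait,E:empty,S:wait,W:car4-GO | queues: N=0 E=0 S=0 W=0
Car 6 crosses at step 2

2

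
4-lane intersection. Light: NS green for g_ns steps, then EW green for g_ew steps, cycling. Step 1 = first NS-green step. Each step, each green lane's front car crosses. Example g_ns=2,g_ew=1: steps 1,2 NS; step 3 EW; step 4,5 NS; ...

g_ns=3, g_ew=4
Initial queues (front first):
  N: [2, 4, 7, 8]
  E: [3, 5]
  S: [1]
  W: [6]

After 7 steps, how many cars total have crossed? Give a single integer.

Answer: 7

Derivation:
Step 1 [NS]: N:car2-GO,E:wait,S:car1-GO,W:wait | queues: N=3 E=2 S=0 W=1
Step 2 [NS]: N:car4-GO,E:wait,S:empty,W:wait | queues: N=2 E=2 S=0 W=1
Step 3 [NS]: N:car7-GO,E:wait,S:empty,W:wait | queues: N=1 E=2 S=0 W=1
Step 4 [EW]: N:wait,E:car3-GO,S:wait,W:car6-GO | queues: N=1 E=1 S=0 W=0
Step 5 [EW]: N:wait,E:car5-GO,S:wait,W:empty | queues: N=1 E=0 S=0 W=0
Step 6 [EW]: N:wait,E:empty,S:wait,W:empty | queues: N=1 E=0 S=0 W=0
Step 7 [EW]: N:wait,E:empty,S:wait,W:empty | queues: N=1 E=0 S=0 W=0
Cars crossed by step 7: 7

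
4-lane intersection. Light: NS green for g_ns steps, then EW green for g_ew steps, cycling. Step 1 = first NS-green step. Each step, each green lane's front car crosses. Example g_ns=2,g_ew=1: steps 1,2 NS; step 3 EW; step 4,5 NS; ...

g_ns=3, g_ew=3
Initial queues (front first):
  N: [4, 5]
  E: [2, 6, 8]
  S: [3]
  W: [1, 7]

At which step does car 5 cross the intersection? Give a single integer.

Step 1 [NS]: N:car4-GO,E:wait,S:car3-GO,W:wait | queues: N=1 E=3 S=0 W=2
Step 2 [NS]: N:car5-GO,E:wait,S:empty,W:wait | queues: N=0 E=3 S=0 W=2
Step 3 [NS]: N:empty,E:wait,S:empty,W:wait | queues: N=0 E=3 S=0 W=2
Step 4 [EW]: N:wait,E:car2-GO,S:wait,W:car1-GO | queues: N=0 E=2 S=0 W=1
Step 5 [EW]: N:wait,E:car6-GO,S:wait,W:car7-GO | queues: N=0 E=1 S=0 W=0
Step 6 [EW]: N:wait,E:car8-GO,S:wait,W:empty | queues: N=0 E=0 S=0 W=0
Car 5 crosses at step 2

2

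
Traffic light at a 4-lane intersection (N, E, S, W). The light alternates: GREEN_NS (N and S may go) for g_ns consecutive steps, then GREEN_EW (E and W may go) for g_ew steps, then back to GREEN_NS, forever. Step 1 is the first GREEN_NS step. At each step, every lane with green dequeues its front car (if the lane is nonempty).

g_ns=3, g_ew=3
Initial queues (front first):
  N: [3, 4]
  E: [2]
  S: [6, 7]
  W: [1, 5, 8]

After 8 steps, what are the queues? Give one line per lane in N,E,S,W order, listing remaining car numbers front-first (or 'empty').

Step 1 [NS]: N:car3-GO,E:wait,S:car6-GO,W:wait | queues: N=1 E=1 S=1 W=3
Step 2 [NS]: N:car4-GO,E:wait,S:car7-GO,W:wait | queues: N=0 E=1 S=0 W=3
Step 3 [NS]: N:empty,E:wait,S:empty,W:wait | queues: N=0 E=1 S=0 W=3
Step 4 [EW]: N:wait,E:car2-GO,S:wait,W:car1-GO | queues: N=0 E=0 S=0 W=2
Step 5 [EW]: N:wait,E:empty,S:wait,W:car5-GO | queues: N=0 E=0 S=0 W=1
Step 6 [EW]: N:wait,E:empty,S:wait,W:car8-GO | queues: N=0 E=0 S=0 W=0

N: empty
E: empty
S: empty
W: empty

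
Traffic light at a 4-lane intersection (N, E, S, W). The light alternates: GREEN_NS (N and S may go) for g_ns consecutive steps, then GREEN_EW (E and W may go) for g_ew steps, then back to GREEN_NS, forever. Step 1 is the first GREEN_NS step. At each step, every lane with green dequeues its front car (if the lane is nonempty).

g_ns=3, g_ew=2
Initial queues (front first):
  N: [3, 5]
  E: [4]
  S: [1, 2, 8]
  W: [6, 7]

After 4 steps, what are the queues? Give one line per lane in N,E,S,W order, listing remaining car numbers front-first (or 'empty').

Step 1 [NS]: N:car3-GO,E:wait,S:car1-GO,W:wait | queues: N=1 E=1 S=2 W=2
Step 2 [NS]: N:car5-GO,E:wait,S:car2-GO,W:wait | queues: N=0 E=1 S=1 W=2
Step 3 [NS]: N:empty,E:wait,S:car8-GO,W:wait | queues: N=0 E=1 S=0 W=2
Step 4 [EW]: N:wait,E:car4-GO,S:wait,W:car6-GO | queues: N=0 E=0 S=0 W=1

N: empty
E: empty
S: empty
W: 7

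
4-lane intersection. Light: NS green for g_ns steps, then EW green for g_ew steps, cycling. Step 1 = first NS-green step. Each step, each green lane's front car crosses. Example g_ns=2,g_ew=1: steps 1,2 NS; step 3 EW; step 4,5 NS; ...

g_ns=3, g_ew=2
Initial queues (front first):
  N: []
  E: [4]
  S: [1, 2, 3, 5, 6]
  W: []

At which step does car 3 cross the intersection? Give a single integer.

Step 1 [NS]: N:empty,E:wait,S:car1-GO,W:wait | queues: N=0 E=1 S=4 W=0
Step 2 [NS]: N:empty,E:wait,S:car2-GO,W:wait | queues: N=0 E=1 S=3 W=0
Step 3 [NS]: N:empty,E:wait,S:car3-GO,W:wait | queues: N=0 E=1 S=2 W=0
Step 4 [EW]: N:wait,E:car4-GO,S:wait,W:empty | queues: N=0 E=0 S=2 W=0
Step 5 [EW]: N:wait,E:empty,S:wait,W:empty | queues: N=0 E=0 S=2 W=0
Step 6 [NS]: N:empty,E:wait,S:car5-GO,W:wait | queues: N=0 E=0 S=1 W=0
Step 7 [NS]: N:empty,E:wait,S:car6-GO,W:wait | queues: N=0 E=0 S=0 W=0
Car 3 crosses at step 3

3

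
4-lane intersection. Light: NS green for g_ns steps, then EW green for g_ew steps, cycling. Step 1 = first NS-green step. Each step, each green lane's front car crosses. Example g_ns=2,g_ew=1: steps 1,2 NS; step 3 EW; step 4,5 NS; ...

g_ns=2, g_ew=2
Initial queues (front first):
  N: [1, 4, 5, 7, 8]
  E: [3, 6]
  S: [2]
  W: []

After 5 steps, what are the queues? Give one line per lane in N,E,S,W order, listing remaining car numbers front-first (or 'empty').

Step 1 [NS]: N:car1-GO,E:wait,S:car2-GO,W:wait | queues: N=4 E=2 S=0 W=0
Step 2 [NS]: N:car4-GO,E:wait,S:empty,W:wait | queues: N=3 E=2 S=0 W=0
Step 3 [EW]: N:wait,E:car3-GO,S:wait,W:empty | queues: N=3 E=1 S=0 W=0
Step 4 [EW]: N:wait,E:car6-GO,S:wait,W:empty | queues: N=3 E=0 S=0 W=0
Step 5 [NS]: N:car5-GO,E:wait,S:empty,W:wait | queues: N=2 E=0 S=0 W=0

N: 7 8
E: empty
S: empty
W: empty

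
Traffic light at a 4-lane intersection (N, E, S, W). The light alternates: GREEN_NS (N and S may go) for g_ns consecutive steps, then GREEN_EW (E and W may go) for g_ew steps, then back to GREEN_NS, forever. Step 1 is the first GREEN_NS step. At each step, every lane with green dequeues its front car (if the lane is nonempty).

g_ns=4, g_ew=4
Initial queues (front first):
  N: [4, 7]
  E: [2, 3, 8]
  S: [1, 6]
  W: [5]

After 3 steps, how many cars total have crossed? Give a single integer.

Step 1 [NS]: N:car4-GO,E:wait,S:car1-GO,W:wait | queues: N=1 E=3 S=1 W=1
Step 2 [NS]: N:car7-GO,E:wait,S:car6-GO,W:wait | queues: N=0 E=3 S=0 W=1
Step 3 [NS]: N:empty,E:wait,S:empty,W:wait | queues: N=0 E=3 S=0 W=1
Cars crossed by step 3: 4

Answer: 4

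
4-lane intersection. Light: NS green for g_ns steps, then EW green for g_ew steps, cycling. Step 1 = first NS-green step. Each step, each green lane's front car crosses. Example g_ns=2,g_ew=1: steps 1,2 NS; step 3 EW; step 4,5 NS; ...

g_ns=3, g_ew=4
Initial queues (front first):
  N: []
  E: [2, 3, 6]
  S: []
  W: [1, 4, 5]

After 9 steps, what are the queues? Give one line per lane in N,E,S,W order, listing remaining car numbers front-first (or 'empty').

Step 1 [NS]: N:empty,E:wait,S:empty,W:wait | queues: N=0 E=3 S=0 W=3
Step 2 [NS]: N:empty,E:wait,S:empty,W:wait | queues: N=0 E=3 S=0 W=3
Step 3 [NS]: N:empty,E:wait,S:empty,W:wait | queues: N=0 E=3 S=0 W=3
Step 4 [EW]: N:wait,E:car2-GO,S:wait,W:car1-GO | queues: N=0 E=2 S=0 W=2
Step 5 [EW]: N:wait,E:car3-GO,S:wait,W:car4-GO | queues: N=0 E=1 S=0 W=1
Step 6 [EW]: N:wait,E:car6-GO,S:wait,W:car5-GO | queues: N=0 E=0 S=0 W=0

N: empty
E: empty
S: empty
W: empty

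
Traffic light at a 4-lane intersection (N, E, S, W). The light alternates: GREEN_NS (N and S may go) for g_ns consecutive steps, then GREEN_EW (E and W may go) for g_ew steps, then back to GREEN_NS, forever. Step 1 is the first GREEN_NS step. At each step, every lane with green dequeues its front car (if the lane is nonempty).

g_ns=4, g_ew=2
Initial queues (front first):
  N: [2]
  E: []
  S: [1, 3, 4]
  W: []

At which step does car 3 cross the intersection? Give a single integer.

Step 1 [NS]: N:car2-GO,E:wait,S:car1-GO,W:wait | queues: N=0 E=0 S=2 W=0
Step 2 [NS]: N:empty,E:wait,S:car3-GO,W:wait | queues: N=0 E=0 S=1 W=0
Step 3 [NS]: N:empty,E:wait,S:car4-GO,W:wait | queues: N=0 E=0 S=0 W=0
Car 3 crosses at step 2

2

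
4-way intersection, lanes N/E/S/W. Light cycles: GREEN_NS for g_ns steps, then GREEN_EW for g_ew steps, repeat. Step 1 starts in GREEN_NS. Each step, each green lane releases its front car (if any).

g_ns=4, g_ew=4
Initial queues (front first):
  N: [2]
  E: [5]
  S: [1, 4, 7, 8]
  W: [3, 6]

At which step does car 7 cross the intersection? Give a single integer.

Step 1 [NS]: N:car2-GO,E:wait,S:car1-GO,W:wait | queues: N=0 E=1 S=3 W=2
Step 2 [NS]: N:empty,E:wait,S:car4-GO,W:wait | queues: N=0 E=1 S=2 W=2
Step 3 [NS]: N:empty,E:wait,S:car7-GO,W:wait | queues: N=0 E=1 S=1 W=2
Step 4 [NS]: N:empty,E:wait,S:car8-GO,W:wait | queues: N=0 E=1 S=0 W=2
Step 5 [EW]: N:wait,E:car5-GO,S:wait,W:car3-GO | queues: N=0 E=0 S=0 W=1
Step 6 [EW]: N:wait,E:empty,S:wait,W:car6-GO | queues: N=0 E=0 S=0 W=0
Car 7 crosses at step 3

3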